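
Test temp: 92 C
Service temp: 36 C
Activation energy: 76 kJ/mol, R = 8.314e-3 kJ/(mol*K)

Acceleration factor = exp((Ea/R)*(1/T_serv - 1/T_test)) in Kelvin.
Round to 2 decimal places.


AF = exp((76/0.008314)*(1/309.15 - 1/365.15))
= 93.20

93.20


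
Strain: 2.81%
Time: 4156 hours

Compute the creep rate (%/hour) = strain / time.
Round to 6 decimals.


Creep rate = 2.81 / 4156
= 0.000676 %/h

0.000676


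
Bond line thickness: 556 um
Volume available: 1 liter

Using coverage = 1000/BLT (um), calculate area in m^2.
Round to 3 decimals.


1 L = 1e6 mm^3, thickness = 556 um = 0.556 mm
Area = 1e6 / 0.556 mm^2 = (1e6 / 0.556) / 1e6 m^2 = 1000 / 556 m^2
= 1.799 m^2

1.799


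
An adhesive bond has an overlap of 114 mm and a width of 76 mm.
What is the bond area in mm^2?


Bond area = overlap * width
= 114 * 76
= 8664 mm^2

8664


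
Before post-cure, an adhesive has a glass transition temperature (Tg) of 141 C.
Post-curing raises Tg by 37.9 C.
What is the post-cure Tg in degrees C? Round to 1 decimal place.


Tg_post = Tg_base + delta_Tg
= 141 + 37.9
= 178.9 C

178.9


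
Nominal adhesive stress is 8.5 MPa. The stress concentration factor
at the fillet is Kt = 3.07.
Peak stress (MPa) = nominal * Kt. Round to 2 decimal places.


Peak = 8.5 * 3.07 = 26.10 MPa

26.10


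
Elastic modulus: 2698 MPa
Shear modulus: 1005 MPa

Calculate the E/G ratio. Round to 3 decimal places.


E / G = 2698 / 1005 = 2.685

2.685


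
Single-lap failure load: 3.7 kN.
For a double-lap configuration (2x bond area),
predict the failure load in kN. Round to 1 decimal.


Failure load = 3.7 * 2 = 7.4 kN

7.4


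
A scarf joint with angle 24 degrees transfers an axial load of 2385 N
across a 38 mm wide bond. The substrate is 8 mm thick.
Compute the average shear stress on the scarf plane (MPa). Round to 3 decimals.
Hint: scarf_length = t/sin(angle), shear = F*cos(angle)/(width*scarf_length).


scarf_length = 8 / sin(24 deg) = 19.6687 mm
cos(24 deg) = 0.913545
shear stress = 2385 * 0.913545 / (38 * 19.6687)
= 2.915 MPa

2.915


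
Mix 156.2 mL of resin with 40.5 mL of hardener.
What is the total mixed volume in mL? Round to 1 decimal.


Total = 156.2 + 40.5 = 196.7 mL

196.7


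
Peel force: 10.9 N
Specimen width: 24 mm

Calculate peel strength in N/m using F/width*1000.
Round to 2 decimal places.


Peel strength = 10.9 / 24 * 1000 = 454.17 N/m

454.17


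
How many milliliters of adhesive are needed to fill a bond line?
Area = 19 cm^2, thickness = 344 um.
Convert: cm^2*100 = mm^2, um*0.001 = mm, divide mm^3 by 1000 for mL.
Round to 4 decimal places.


= (19 * 100) * (344 * 0.001) / 1000
= 0.6536 mL

0.6536


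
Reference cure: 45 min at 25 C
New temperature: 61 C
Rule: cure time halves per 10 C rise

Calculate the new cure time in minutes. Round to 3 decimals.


factor = 2^((61-25)/10) = 12.1257
t_new = 45 / 12.1257 = 3.711 min

3.711


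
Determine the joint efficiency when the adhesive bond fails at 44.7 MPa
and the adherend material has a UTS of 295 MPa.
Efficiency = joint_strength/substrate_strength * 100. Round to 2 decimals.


Joint efficiency = 44.7 / 295 * 100
= 15.15%

15.15


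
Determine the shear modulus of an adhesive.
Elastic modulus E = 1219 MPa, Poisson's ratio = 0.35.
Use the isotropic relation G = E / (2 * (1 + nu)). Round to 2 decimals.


G = 1219 / (2*(1+0.35)) = 1219 / 2.70
= 451.48 MPa

451.48


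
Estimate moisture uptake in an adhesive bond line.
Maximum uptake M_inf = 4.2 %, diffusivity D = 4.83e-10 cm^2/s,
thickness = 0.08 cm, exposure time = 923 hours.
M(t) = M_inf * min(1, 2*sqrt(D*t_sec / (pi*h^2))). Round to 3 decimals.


Convert time: 923 h = 3322800 s
ratio = min(1, 2*sqrt(4.83e-10*3322800/(pi*0.08^2)))
= 0.565055
M(t) = 4.2 * 0.565055 = 2.373%

2.373


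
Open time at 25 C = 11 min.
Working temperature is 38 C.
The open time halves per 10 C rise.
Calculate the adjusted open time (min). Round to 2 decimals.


factor = 2^((38 - 25) / 10) = 2.4623
ot = 11 / 2.4623 = 4.47 min

4.47


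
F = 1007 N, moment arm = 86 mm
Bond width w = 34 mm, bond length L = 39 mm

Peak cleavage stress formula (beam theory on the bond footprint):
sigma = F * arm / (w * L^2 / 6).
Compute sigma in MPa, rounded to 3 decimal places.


sigma = (1007 * 86) / (34 * 1521 / 6)
= 86602 * 6 / 51714
= 519612 / 51714
= 10.048 MPa

10.048


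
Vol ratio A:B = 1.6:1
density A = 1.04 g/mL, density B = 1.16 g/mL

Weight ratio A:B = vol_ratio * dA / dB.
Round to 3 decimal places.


Weight ratio = 1.6 * 1.04 / 1.16
= 1.434

1.434


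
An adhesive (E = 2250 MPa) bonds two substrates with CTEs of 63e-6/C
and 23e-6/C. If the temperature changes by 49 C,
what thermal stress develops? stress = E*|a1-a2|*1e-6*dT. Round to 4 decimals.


Stress = 2250 * |63 - 23| * 1e-6 * 49
= 4.4100 MPa

4.4100


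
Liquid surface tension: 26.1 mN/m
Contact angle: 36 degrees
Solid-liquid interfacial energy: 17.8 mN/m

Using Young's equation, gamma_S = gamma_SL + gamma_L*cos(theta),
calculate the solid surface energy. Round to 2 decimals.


gamma_S = 17.8 + 26.1 * cos(36)
= 38.92 mN/m

38.92


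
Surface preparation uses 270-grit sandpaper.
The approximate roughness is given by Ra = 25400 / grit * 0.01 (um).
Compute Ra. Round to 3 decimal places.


Ra = 25400 / 270 * 0.01
= 254 / 270
= 0.941 um

0.941


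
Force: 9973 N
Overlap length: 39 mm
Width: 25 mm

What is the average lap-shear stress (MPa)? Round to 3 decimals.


Average shear stress = F / (overlap * width)
= 9973 / (39 * 25)
= 10.229 MPa

10.229


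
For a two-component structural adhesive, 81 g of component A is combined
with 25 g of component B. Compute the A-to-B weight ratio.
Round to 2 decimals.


Weight ratio A:B = 81 / 25
= 3.24

3.24


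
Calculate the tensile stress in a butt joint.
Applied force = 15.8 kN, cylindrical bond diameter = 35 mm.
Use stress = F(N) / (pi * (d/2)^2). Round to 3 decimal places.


A = pi * 17.5^2 = 962.1128 mm^2
sigma = 15800.0 / 962.1128 = 16.422 MPa

16.422


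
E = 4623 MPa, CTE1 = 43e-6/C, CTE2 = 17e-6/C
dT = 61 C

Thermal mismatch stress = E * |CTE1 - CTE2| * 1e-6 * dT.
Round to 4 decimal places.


= 4623 * 26e-6 * 61
= 7.3321 MPa

7.3321


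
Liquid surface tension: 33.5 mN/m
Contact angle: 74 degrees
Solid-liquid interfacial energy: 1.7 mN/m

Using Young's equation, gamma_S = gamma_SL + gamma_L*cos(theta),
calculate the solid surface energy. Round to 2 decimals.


gamma_S = 1.7 + 33.5 * cos(74)
= 10.93 mN/m

10.93


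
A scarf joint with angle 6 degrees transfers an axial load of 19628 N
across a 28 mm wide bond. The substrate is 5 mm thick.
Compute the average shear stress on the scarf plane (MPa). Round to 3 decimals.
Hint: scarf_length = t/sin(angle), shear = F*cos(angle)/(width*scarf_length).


scarf_length = 5 / sin(6 deg) = 47.8339 mm
cos(6 deg) = 0.994522
shear stress = 19628 * 0.994522 / (28 * 47.8339)
= 14.575 MPa

14.575


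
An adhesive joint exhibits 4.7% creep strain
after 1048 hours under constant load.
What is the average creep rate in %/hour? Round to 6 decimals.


Creep rate = strain / time
= 4.7 / 1048
= 0.004485 %/h

0.004485


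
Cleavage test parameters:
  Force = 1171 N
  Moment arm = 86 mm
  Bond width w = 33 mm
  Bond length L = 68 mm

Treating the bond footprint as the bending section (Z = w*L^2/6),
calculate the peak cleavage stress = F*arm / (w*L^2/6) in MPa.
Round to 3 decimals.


M = 1171 * 86 = 100706 N*mm
Z = 33 * 68^2 / 6 = 152592 / 6 mm^3
sigma = M / Z = 6 * 100706 / 152592 = 604236 / 152592
= 3.960 MPa

3.960


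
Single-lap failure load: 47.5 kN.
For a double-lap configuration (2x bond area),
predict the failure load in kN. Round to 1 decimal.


Failure load = 47.5 * 2 = 95.0 kN

95.0


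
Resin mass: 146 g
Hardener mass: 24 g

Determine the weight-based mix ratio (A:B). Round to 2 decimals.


Ratio = 146 / 24 = 6.08

6.08


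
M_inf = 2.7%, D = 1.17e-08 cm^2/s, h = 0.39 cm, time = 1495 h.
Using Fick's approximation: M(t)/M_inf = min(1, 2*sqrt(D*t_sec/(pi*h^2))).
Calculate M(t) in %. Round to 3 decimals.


t = 5382000 s
ratio = min(1, 2*sqrt(1.17e-08*5382000/(pi*0.1521)))
= 0.726031
M(t) = 2.7 * 0.726031 = 1.960%

1.960


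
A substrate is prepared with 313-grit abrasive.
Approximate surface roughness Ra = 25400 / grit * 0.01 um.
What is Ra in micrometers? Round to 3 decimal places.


Ra = 25400 / 313 * 0.01 = 0.812 um

0.812


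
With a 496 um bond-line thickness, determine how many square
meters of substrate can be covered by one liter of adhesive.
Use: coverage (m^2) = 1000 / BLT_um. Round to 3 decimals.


Coverage = 1000 / 496 = 2.016 m^2

2.016


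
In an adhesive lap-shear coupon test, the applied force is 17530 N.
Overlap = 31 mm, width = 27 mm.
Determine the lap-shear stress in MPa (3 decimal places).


stress = F / (overlap * width)
= 17530 / (31 * 27)
= 20.944 MPa

20.944


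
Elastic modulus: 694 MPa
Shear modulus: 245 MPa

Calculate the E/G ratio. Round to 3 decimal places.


E / G = 694 / 245 = 2.833

2.833


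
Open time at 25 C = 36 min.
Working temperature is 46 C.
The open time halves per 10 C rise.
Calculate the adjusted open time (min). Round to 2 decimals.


factor = 2^((46 - 25) / 10) = 4.2871
ot = 36 / 4.2871 = 8.40 min

8.40


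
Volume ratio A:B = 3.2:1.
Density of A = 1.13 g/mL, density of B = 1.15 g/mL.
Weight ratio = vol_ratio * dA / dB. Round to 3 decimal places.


Wt ratio = 3.2 * 1.13 / 1.15
= 3.144

3.144


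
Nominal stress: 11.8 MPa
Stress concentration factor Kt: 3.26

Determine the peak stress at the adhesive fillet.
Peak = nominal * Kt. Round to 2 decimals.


Peak stress = 11.8 * 3.26
= 38.47 MPa

38.47


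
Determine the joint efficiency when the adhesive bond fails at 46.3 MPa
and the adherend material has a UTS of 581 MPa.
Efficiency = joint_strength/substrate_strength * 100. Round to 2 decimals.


Joint efficiency = 46.3 / 581 * 100
= 7.97%

7.97


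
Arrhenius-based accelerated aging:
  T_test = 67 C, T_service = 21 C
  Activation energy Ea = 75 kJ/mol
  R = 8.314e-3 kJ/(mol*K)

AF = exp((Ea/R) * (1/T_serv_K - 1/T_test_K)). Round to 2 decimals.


T_test_K = 340.15, T_serv_K = 294.15
AF = exp((75/8.314e-3) * (1/294.15 - 1/340.15))
= 63.27

63.27


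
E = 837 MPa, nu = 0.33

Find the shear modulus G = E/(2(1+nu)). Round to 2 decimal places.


G = 837 / (2 * 1.33)
= 314.66 MPa

314.66


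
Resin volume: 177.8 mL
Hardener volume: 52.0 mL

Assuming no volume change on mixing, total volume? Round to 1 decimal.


V_total = 177.8 + 52.0 = 229.8 mL

229.8


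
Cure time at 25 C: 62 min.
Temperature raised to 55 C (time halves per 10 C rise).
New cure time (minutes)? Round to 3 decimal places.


Acceleration factor = 2^(30/10) = 8.0000
New time = 62 / 8.0000 = 7.750 min

7.750


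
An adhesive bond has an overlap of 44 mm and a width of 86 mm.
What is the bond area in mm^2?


Bond area = overlap * width
= 44 * 86
= 3784 mm^2

3784


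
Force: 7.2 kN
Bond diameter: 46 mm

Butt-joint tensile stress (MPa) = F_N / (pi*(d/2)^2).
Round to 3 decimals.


F_N = 7.2 * 1000 = 7200.0 N
A = pi*(23.0)^2 = 1661.9025 mm^2
stress = 7200.0 / 1661.9025 = 4.332 MPa

4.332


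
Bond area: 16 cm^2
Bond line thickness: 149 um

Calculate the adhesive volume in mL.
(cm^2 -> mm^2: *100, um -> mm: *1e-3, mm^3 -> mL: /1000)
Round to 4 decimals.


V = 16*100 * 149*1e-3 / 1000
= 0.2384 mL

0.2384


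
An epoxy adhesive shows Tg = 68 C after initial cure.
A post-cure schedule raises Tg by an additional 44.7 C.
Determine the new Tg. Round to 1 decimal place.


New Tg = 68 + 44.7
= 112.7 C

112.7


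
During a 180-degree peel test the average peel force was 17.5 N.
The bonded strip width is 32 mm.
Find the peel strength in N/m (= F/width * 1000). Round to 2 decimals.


Peel strength = F/width * 1000
= 17.5 / 32 * 1000
= 546.88 N/m

546.88


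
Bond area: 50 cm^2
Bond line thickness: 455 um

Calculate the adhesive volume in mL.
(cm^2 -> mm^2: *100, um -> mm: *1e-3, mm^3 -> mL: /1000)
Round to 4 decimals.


V = 50*100 * 455*1e-3 / 1000
= 2.2750 mL

2.2750


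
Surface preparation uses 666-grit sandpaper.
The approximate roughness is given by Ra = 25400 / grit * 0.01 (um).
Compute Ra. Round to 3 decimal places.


Ra = 25400 / 666 * 0.01
= 254 / 666
= 0.381 um

0.381


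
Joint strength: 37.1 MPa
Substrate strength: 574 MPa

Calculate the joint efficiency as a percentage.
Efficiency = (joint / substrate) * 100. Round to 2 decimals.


Efficiency = (37.1 / 574) * 100 = 6.46%

6.46


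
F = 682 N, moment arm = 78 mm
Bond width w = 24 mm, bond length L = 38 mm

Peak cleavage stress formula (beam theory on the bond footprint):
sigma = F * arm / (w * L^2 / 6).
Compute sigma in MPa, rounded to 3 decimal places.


sigma = (682 * 78) / (24 * 1444 / 6)
= 53196 * 6 / 34656
= 319176 / 34656
= 9.210 MPa

9.210


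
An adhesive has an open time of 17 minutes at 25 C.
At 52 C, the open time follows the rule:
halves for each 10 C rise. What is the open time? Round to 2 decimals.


Factor = 2^((52-25)/10) = 6.4980
Open time = 17 / 6.4980 = 2.62 min

2.62


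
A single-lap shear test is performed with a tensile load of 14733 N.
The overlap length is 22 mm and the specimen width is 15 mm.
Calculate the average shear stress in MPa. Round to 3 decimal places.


Shear stress = F / (overlap * width)
= 14733 / (22 * 15)
= 14733 / 330
= 44.645 MPa

44.645


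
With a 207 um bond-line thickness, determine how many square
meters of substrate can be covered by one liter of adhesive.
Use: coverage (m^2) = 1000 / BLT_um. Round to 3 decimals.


Coverage = 1000 / 207 = 4.831 m^2

4.831


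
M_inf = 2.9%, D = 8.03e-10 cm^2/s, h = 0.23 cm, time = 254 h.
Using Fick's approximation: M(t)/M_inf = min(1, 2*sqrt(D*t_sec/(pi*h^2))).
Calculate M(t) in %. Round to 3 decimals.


t = 914400 s
ratio = min(1, 2*sqrt(8.03e-10*914400/(pi*0.0529)))
= 0.132939
M(t) = 2.9 * 0.132939 = 0.386%

0.386


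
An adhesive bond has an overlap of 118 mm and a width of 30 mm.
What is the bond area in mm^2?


Bond area = overlap * width
= 118 * 30
= 3540 mm^2

3540


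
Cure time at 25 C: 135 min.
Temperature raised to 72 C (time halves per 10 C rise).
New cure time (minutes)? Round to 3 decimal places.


Acceleration factor = 2^(47/10) = 25.9921
New time = 135 / 25.9921 = 5.194 min

5.194


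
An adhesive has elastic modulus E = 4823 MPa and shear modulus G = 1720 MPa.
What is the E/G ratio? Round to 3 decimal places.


E/G = 4823 / 1720 = 2.804

2.804


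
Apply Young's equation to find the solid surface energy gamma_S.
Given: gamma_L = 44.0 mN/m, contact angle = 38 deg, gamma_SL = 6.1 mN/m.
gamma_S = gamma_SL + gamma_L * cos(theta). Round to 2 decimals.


theta_rad = 38 * pi/180 = 0.663225
gamma_S = 6.1 + 44.0 * cos(0.663225)
= 40.77 mN/m

40.77


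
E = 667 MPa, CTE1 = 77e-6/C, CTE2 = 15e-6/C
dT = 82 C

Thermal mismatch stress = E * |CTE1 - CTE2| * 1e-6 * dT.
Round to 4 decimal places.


= 667 * 62e-6 * 82
= 3.3910 MPa

3.3910


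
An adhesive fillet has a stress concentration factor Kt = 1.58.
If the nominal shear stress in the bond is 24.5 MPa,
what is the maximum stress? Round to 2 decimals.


Max stress = 24.5 * 1.58 = 38.71 MPa

38.71


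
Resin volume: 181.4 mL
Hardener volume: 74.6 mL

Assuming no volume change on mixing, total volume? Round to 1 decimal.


V_total = 181.4 + 74.6 = 256.0 mL

256.0


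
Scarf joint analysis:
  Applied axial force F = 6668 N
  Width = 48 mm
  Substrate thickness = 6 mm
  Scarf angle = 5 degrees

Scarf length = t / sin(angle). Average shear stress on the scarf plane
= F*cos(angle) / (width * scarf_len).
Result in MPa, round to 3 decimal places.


Scarf length = 6 / sin(5 deg) = 68.8423 mm
cos(5 deg) = 0.996195
Shear = 6668 * 0.996195 / (48 * 68.8423)
= 2.010 MPa

2.010


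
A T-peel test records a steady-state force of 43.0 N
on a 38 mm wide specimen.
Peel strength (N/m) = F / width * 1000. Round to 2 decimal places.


Peel strength = 43.0 / 38 * 1000
= 1131.58 N/m

1131.58


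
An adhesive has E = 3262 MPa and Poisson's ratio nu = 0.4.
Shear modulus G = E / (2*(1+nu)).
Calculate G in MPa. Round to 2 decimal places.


G = 3262 / (2*(1+0.4))
= 3262 / 2.80
= 1165.00 MPa

1165.00


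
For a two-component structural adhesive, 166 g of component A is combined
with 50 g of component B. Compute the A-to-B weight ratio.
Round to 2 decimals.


Weight ratio A:B = 166 / 50
= 3.32

3.32


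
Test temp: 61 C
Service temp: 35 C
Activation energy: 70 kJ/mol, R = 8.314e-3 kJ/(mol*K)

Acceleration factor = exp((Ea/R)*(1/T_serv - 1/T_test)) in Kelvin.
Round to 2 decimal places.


AF = exp((70/0.008314)*(1/308.15 - 1/334.15))
= 8.38

8.38


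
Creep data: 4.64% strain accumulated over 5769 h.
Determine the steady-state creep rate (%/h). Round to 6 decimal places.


Rate = 4.64 / 5769 = 0.000804 %/h

0.000804


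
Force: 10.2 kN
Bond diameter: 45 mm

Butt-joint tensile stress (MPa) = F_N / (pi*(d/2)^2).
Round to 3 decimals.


F_N = 10.2 * 1000 = 10200.0 N
A = pi*(22.5)^2 = 1590.4313 mm^2
stress = 10200.0 / 1590.4313 = 6.413 MPa

6.413


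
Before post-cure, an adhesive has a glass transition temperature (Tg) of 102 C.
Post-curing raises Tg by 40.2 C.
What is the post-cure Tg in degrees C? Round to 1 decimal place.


Tg_post = Tg_base + delta_Tg
= 102 + 40.2
= 142.2 C

142.2


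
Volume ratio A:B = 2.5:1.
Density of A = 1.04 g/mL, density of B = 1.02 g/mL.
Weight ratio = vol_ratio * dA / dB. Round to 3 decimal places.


Wt ratio = 2.5 * 1.04 / 1.02
= 2.549

2.549


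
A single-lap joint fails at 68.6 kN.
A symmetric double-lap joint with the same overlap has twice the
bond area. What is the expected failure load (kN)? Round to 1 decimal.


Double-lap load = 2 * 68.6 = 137.2 kN

137.2


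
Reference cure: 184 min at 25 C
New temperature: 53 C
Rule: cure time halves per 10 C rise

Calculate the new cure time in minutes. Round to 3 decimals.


factor = 2^((53-25)/10) = 6.9644
t_new = 184 / 6.9644 = 26.420 min

26.420


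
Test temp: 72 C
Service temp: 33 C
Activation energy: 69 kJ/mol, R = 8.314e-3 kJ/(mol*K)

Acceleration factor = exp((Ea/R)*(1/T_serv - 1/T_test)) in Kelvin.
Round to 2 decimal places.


AF = exp((69/0.008314)*(1/306.15 - 1/345.15))
= 21.39

21.39


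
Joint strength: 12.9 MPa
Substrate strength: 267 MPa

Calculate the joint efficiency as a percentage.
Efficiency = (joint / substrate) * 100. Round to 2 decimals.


Efficiency = (12.9 / 267) * 100 = 4.83%

4.83


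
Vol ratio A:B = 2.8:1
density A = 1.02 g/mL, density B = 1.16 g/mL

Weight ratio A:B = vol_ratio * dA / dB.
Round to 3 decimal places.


Weight ratio = 2.8 * 1.02 / 1.16
= 2.462

2.462


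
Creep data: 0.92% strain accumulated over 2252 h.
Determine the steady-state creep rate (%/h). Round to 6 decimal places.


Rate = 0.92 / 2252 = 0.000409 %/h

0.000409


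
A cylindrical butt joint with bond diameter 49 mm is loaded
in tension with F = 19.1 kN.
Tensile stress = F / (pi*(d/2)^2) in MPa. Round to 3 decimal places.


Area = pi * (49/2)^2 = 1885.7410 mm^2
Stress = 19.1*1000 / 1885.7410
= 10.129 MPa

10.129


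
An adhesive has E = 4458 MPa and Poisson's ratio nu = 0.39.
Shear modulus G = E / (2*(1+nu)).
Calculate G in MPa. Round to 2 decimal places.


G = 4458 / (2*(1+0.39))
= 4458 / 2.78
= 1603.60 MPa

1603.60


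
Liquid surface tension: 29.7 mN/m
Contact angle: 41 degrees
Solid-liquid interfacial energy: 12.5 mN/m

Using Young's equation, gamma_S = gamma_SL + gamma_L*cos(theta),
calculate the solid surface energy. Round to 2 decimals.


gamma_S = 12.5 + 29.7 * cos(41)
= 34.91 mN/m

34.91


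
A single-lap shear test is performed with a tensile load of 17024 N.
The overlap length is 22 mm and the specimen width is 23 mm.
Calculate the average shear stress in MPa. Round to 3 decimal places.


Shear stress = F / (overlap * width)
= 17024 / (22 * 23)
= 17024 / 506
= 33.644 MPa

33.644


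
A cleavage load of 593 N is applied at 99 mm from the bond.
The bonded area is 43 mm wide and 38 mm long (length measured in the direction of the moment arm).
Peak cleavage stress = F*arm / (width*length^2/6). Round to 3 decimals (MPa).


Moment = 593 * 99 = 58707 N*mm
Section modulus = 43 * 1444 / 6 = 62092 / 6 mm^3
Stress = 58707 / (62092 / 6) = 352242 / 62092
= 5.673 MPa

5.673


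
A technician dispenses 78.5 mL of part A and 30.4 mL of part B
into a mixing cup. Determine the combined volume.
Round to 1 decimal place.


Combined volume = 78.5 + 30.4
= 108.9 mL

108.9


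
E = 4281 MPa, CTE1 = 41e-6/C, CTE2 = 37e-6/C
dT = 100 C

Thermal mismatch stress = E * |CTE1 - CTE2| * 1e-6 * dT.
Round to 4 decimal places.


= 4281 * 4e-6 * 100
= 1.7124 MPa

1.7124


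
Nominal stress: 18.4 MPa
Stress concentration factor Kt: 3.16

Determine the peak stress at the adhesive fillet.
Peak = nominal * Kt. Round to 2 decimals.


Peak stress = 18.4 * 3.16
= 58.14 MPa

58.14


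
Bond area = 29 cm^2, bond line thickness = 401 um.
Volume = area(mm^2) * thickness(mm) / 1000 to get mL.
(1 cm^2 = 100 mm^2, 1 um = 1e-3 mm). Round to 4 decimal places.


area_mm2 = 29 * 100 = 2900
blt_mm = 401 * 1e-3 = 0.401
vol_mm3 = 2900 * 0.401 = 1162.9
vol_mL = 1162.9 / 1000 = 1.1629 mL

1.1629


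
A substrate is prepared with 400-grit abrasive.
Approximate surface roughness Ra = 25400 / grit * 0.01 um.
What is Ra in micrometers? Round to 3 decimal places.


Ra = 25400 / 400 * 0.01 = 0.635 um

0.635


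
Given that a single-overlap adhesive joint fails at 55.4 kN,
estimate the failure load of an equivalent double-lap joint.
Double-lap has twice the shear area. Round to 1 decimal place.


Double-lap factor = 2
Expected load = 55.4 * 2 = 110.8 kN

110.8


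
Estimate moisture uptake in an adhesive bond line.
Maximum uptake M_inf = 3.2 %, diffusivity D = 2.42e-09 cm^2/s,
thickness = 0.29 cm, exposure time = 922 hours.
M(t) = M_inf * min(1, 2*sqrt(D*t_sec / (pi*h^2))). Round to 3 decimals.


Convert time: 922 h = 3319200 s
ratio = min(1, 2*sqrt(2.42e-09*3319200/(pi*0.29^2)))
= 0.348724
M(t) = 3.2 * 0.348724 = 1.116%

1.116


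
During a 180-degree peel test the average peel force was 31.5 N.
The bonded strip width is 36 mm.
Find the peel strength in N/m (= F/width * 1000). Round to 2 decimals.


Peel strength = F/width * 1000
= 31.5 / 36 * 1000
= 875.00 N/m

875.00


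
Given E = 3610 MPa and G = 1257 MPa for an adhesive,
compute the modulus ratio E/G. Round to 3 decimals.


E/G ratio = 3610 / 1257 = 2.872

2.872


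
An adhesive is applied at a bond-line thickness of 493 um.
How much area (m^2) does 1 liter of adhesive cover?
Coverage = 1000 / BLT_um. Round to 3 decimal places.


Coverage = 1000 / 493 = 2.028 m^2

2.028


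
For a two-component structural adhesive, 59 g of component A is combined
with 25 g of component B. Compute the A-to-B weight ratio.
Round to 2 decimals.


Weight ratio A:B = 59 / 25
= 2.36

2.36


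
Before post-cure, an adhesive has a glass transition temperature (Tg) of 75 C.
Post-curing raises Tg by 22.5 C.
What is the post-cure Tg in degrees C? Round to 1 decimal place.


Tg_post = Tg_base + delta_Tg
= 75 + 22.5
= 97.5 C

97.5


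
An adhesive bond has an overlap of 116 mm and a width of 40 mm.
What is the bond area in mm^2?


Bond area = overlap * width
= 116 * 40
= 4640 mm^2

4640


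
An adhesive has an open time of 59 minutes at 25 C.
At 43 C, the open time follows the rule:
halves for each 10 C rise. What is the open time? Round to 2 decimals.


Factor = 2^((43-25)/10) = 3.4822
Open time = 59 / 3.4822 = 16.94 min

16.94


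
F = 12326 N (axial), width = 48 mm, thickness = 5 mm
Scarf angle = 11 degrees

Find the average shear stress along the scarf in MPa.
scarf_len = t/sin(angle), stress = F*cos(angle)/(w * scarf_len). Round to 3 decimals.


scarf_len = 5/sin(11 deg) = 26.2042
cos(11 deg) = 0.981627
stress = 12326*0.981627/(48*26.2042) = 9.620 MPa

9.620


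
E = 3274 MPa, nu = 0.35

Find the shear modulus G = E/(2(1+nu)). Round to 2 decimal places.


G = 3274 / (2 * 1.35)
= 1212.59 MPa

1212.59


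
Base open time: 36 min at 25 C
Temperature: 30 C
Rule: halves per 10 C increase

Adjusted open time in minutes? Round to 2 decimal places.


Acceleration = 2^((30-25)/10) = 1.4142
Open time = 36 / 1.4142 = 25.46 min

25.46


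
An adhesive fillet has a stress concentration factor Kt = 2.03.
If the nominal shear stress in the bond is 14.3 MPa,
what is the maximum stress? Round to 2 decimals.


Max stress = 14.3 * 2.03 = 29.03 MPa

29.03


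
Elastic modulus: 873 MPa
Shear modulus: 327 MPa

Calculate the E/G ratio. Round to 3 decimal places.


E / G = 873 / 327 = 2.670

2.670


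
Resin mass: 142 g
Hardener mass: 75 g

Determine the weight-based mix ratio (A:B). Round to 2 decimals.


Ratio = 142 / 75 = 1.89

1.89


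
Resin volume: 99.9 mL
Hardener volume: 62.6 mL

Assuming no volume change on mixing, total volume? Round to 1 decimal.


V_total = 99.9 + 62.6 = 162.5 mL

162.5


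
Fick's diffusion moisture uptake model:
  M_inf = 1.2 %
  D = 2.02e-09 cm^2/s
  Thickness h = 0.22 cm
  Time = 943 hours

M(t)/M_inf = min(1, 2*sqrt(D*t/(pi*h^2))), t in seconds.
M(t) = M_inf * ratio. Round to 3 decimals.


t_sec = 943 * 3600 = 3394800
ratio = 2*sqrt(2.02e-09*3394800/(pi*0.22^2))
= min(1, 0.424732)
= 0.424732
M(t) = 1.2 * 0.424732 = 0.510 %

0.510


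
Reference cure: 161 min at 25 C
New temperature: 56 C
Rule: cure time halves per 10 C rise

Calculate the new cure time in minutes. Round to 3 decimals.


factor = 2^((56-25)/10) = 8.5742
t_new = 161 / 8.5742 = 18.777 min

18.777


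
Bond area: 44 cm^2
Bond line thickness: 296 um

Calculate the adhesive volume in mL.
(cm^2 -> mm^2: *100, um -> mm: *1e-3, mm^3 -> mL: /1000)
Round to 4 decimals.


V = 44*100 * 296*1e-3 / 1000
= 1.3024 mL

1.3024


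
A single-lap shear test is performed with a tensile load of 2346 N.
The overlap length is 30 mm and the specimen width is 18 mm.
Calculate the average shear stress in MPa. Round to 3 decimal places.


Shear stress = F / (overlap * width)
= 2346 / (30 * 18)
= 2346 / 540
= 4.344 MPa

4.344


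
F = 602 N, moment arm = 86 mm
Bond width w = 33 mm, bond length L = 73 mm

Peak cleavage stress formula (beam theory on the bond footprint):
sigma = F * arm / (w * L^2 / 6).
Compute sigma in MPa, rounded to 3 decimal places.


sigma = (602 * 86) / (33 * 5329 / 6)
= 51772 * 6 / 175857
= 310632 / 175857
= 1.766 MPa

1.766


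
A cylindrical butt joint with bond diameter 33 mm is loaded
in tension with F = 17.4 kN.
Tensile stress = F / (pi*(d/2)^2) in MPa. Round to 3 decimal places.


Area = pi * (33/2)^2 = 855.2986 mm^2
Stress = 17.4*1000 / 855.2986
= 20.344 MPa

20.344


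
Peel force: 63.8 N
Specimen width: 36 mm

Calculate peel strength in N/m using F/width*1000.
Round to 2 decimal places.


Peel strength = 63.8 / 36 * 1000 = 1772.22 N/m

1772.22


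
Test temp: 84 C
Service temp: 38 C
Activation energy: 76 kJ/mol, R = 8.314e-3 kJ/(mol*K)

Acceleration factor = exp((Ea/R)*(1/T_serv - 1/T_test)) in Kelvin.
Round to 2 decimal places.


AF = exp((76/0.008314)*(1/311.15 - 1/357.15))
= 43.99

43.99


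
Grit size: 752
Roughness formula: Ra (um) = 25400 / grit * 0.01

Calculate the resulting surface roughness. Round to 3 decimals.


Ra = 25400 / 752 * 0.01
= 0.338 um

0.338


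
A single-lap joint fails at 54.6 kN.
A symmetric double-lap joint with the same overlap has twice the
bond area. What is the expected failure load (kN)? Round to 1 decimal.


Double-lap load = 2 * 54.6 = 109.2 kN

109.2


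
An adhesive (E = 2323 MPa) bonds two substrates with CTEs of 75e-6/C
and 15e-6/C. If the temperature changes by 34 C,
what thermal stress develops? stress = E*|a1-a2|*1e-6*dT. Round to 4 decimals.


Stress = 2323 * |75 - 15| * 1e-6 * 34
= 4.7389 MPa

4.7389


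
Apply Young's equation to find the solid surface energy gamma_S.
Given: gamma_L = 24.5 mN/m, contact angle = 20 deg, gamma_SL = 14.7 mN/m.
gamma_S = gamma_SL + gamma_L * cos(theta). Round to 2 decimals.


theta_rad = 20 * pi/180 = 0.349066
gamma_S = 14.7 + 24.5 * cos(0.349066)
= 37.72 mN/m

37.72


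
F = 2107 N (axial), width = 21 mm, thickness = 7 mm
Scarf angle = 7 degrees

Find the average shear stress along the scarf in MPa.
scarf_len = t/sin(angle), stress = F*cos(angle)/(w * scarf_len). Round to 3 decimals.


scarf_len = 7/sin(7 deg) = 57.4386
cos(7 deg) = 0.992546
stress = 2107*0.992546/(21*57.4386) = 1.734 MPa

1.734


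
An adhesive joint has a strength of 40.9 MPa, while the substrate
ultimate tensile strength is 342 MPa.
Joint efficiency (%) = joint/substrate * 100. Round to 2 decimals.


Efficiency = 40.9 / 342 * 100
= 11.96%

11.96


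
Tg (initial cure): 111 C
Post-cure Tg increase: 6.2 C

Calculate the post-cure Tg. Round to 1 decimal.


Post-cure Tg = 111 + 6.2 = 117.2 C

117.2


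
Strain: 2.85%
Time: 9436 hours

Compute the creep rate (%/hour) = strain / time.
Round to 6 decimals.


Creep rate = 2.85 / 9436
= 0.000302 %/h

0.000302


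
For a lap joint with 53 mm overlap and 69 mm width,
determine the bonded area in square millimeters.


Area = 53 * 69 = 3657 mm^2

3657


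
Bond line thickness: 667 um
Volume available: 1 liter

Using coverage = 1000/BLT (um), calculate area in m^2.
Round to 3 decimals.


1 L = 1e6 mm^3, thickness = 667 um = 0.667 mm
Area = 1e6 / 0.667 mm^2 = (1e6 / 0.667) / 1e6 m^2 = 1000 / 667 m^2
= 1.499 m^2

1.499


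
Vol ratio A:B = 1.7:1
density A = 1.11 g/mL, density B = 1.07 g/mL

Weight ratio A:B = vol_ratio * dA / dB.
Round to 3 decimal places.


Weight ratio = 1.7 * 1.11 / 1.07
= 1.764

1.764


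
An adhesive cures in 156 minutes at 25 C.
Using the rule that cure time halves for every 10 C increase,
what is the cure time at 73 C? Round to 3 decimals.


Factor = 2^((73 - 25) / 10) = 27.8576
Cure time = 156 / 27.8576
= 5.600 minutes

5.600


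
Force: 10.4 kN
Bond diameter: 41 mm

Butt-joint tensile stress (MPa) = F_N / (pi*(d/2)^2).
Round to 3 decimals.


F_N = 10.4 * 1000 = 10400.0 N
A = pi*(20.5)^2 = 1320.2543 mm^2
stress = 10400.0 / 1320.2543 = 7.877 MPa

7.877


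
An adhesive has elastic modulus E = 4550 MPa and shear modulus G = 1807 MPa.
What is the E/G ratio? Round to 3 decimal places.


E/G = 4550 / 1807 = 2.518

2.518


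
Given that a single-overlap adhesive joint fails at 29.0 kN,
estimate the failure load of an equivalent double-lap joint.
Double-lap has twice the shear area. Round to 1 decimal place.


Double-lap factor = 2
Expected load = 29.0 * 2 = 58.0 kN

58.0


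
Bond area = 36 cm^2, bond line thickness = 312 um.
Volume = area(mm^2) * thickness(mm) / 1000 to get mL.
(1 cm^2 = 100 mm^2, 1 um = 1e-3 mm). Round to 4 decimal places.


area_mm2 = 36 * 100 = 3600
blt_mm = 312 * 1e-3 = 0.312
vol_mm3 = 3600 * 0.312 = 1123.2
vol_mL = 1123.2 / 1000 = 1.1232 mL

1.1232


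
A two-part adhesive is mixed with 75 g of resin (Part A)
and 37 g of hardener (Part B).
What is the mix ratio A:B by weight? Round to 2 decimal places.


Mix ratio = mass_A / mass_B
= 75 / 37
= 2.03

2.03


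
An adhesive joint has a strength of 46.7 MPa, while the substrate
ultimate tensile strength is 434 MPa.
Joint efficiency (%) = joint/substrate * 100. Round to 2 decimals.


Efficiency = 46.7 / 434 * 100
= 10.76%

10.76


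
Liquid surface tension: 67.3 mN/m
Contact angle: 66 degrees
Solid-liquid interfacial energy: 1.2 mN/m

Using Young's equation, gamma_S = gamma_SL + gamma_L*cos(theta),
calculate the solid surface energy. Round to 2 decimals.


gamma_S = 1.2 + 67.3 * cos(66)
= 28.57 mN/m

28.57


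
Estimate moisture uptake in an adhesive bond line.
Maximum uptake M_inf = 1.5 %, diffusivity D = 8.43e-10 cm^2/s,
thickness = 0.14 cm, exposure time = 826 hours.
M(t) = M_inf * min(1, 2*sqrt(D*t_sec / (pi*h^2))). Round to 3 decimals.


Convert time: 826 h = 2973600 s
ratio = min(1, 2*sqrt(8.43e-10*2973600/(pi*0.14^2)))
= 0.403536
M(t) = 1.5 * 0.403536 = 0.605%

0.605


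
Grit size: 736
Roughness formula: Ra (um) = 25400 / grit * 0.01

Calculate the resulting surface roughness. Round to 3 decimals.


Ra = 25400 / 736 * 0.01
= 0.345 um

0.345


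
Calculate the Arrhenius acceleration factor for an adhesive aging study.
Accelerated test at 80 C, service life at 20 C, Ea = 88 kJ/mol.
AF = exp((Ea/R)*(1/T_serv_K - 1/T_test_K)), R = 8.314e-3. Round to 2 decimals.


T_test = 353.15 K, T_serv = 293.15 K
Ea/R = 88 / 0.008314 = 10584.56
AF = exp(10584.56 * (1/293.15 - 1/353.15))
= 461.48

461.48


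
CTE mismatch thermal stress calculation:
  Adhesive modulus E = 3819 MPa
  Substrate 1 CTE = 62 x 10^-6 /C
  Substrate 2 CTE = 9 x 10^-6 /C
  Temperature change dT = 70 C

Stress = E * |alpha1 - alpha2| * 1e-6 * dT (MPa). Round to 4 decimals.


delta_alpha = |62 - 9| = 53 x 10^-6/C
Stress = 3819 * 53e-6 * 70
= 14.1685 MPa

14.1685


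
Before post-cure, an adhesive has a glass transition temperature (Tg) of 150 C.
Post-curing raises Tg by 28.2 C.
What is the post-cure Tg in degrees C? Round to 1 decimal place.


Tg_post = Tg_base + delta_Tg
= 150 + 28.2
= 178.2 C

178.2


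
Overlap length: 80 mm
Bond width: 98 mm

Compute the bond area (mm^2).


Bond area = 80 * 98 = 7840 mm^2

7840


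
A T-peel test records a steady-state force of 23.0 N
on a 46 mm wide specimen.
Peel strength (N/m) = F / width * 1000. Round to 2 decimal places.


Peel strength = 23.0 / 46 * 1000
= 500.00 N/m

500.00


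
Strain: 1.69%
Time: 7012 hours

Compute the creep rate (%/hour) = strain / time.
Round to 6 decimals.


Creep rate = 1.69 / 7012
= 0.000241 %/h

0.000241


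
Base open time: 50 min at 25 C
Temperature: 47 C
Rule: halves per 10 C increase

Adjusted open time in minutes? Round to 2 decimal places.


Acceleration = 2^((47-25)/10) = 4.5948
Open time = 50 / 4.5948 = 10.88 min

10.88


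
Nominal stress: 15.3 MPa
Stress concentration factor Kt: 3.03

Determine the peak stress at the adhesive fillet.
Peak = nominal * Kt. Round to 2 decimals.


Peak stress = 15.3 * 3.03
= 46.36 MPa

46.36


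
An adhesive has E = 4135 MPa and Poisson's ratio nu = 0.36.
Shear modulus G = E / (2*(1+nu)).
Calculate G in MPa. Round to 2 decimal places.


G = 4135 / (2*(1+0.36))
= 4135 / 2.72
= 1520.22 MPa

1520.22


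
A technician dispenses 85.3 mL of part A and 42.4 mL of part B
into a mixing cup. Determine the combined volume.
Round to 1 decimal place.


Combined volume = 85.3 + 42.4
= 127.7 mL

127.7


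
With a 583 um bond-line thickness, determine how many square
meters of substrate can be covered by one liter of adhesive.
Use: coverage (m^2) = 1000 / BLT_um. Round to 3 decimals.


Coverage = 1000 / 583 = 1.715 m^2

1.715


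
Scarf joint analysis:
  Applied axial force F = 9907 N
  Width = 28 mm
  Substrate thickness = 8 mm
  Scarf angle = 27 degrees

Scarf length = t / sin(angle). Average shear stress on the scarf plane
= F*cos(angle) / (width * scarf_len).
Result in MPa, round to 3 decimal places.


Scarf length = 8 / sin(27 deg) = 17.6215 mm
cos(27 deg) = 0.891007
Shear = 9907 * 0.891007 / (28 * 17.6215)
= 17.890 MPa

17.890


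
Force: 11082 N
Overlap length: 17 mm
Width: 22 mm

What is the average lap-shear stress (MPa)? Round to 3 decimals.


Average shear stress = F / (overlap * width)
= 11082 / (17 * 22)
= 29.631 MPa

29.631


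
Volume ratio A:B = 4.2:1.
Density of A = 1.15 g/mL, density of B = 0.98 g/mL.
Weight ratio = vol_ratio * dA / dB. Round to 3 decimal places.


Wt ratio = 4.2 * 1.15 / 0.98
= 4.929

4.929


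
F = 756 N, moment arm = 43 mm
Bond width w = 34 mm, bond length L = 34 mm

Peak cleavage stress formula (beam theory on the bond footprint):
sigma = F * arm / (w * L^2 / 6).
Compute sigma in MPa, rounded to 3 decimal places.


sigma = (756 * 43) / (34 * 1156 / 6)
= 32508 * 6 / 39304
= 195048 / 39304
= 4.963 MPa

4.963


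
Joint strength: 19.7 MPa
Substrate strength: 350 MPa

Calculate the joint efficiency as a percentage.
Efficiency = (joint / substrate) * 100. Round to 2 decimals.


Efficiency = (19.7 / 350) * 100 = 5.63%

5.63


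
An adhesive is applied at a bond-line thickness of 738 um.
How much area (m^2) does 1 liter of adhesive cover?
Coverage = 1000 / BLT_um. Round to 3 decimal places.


Coverage = 1000 / 738 = 1.355 m^2

1.355


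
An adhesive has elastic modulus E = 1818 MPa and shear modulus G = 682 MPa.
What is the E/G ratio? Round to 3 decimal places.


E/G = 1818 / 682 = 2.666

2.666


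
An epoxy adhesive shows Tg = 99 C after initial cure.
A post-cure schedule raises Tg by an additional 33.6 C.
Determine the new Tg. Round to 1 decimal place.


New Tg = 99 + 33.6
= 132.6 C

132.6


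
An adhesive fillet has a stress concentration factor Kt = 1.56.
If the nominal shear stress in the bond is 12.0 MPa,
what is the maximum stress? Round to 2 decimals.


Max stress = 12.0 * 1.56 = 18.72 MPa

18.72


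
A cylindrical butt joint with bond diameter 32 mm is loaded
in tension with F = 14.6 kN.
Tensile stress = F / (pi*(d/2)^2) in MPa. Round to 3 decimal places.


Area = pi * (32/2)^2 = 804.2477 mm^2
Stress = 14.6*1000 / 804.2477
= 18.154 MPa

18.154


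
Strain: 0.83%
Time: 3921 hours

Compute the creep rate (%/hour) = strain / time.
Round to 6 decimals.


Creep rate = 0.83 / 3921
= 0.000212 %/h

0.000212


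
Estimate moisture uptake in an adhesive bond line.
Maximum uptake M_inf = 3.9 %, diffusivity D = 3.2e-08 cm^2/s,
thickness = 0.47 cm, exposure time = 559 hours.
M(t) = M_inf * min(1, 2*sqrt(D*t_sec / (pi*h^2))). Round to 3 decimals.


Convert time: 559 h = 2012400 s
ratio = min(1, 2*sqrt(3.2e-08*2012400/(pi*0.47^2)))
= 0.609241
M(t) = 3.9 * 0.609241 = 2.376%

2.376


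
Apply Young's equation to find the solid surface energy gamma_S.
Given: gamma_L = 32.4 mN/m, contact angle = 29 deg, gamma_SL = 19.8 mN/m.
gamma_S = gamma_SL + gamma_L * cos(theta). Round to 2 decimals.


theta_rad = 29 * pi/180 = 0.506145
gamma_S = 19.8 + 32.4 * cos(0.506145)
= 48.14 mN/m

48.14


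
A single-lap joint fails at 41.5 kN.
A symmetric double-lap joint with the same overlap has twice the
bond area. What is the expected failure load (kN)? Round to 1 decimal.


Double-lap load = 2 * 41.5 = 83.0 kN

83.0


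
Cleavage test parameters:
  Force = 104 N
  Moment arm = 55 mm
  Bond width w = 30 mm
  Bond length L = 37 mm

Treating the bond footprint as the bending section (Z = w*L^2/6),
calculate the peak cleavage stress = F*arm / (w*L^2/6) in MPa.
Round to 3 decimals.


M = 104 * 55 = 5720 N*mm
Z = 30 * 37^2 / 6 = 41070 / 6 mm^3
sigma = M / Z = 6 * 5720 / 41070 = 34320 / 41070
= 0.836 MPa

0.836


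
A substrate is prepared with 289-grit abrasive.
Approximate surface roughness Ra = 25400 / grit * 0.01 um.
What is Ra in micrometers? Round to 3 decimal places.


Ra = 25400 / 289 * 0.01 = 0.879 um

0.879


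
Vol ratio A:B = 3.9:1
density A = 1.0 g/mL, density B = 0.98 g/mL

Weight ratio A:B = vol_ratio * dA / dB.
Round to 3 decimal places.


Weight ratio = 3.9 * 1.0 / 0.98
= 3.980

3.980


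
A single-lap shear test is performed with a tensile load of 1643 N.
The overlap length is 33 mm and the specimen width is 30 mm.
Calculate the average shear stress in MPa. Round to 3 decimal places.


Shear stress = F / (overlap * width)
= 1643 / (33 * 30)
= 1643 / 990
= 1.660 MPa

1.660


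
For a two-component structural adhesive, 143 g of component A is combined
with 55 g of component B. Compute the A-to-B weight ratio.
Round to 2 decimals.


Weight ratio A:B = 143 / 55
= 2.60

2.60


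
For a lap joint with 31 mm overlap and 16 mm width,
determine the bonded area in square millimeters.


Area = 31 * 16 = 496 mm^2

496
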